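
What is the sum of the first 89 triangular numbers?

121485

Σ i(i+1)/2 = (Σi² + Σi) / 2 over i = 1..89.
Σi = 4005 and Σi² = 238965.
(1·238965 + 1·4005) / 2 = 242970/2 = 121485.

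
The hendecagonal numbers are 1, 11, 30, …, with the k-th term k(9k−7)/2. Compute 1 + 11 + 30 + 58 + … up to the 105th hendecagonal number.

1741845

Σ i(9i−7)/2 = (9Σi² − 7Σi) / 2 over i = 1..105.
Σi = 5565 and Σi² = 391405.
(9·391405 − 7·5565) / 2 = 3483690/2 = 1741845.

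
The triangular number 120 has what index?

15

Set n(n+1)/2 = 120, giving n² + n − 240 = 0.
So n = (-1 + 31) / 2 = 30/2 = 15.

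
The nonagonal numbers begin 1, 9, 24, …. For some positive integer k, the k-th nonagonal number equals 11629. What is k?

58

Set n(7n−5)/2 = 11629, giving 7n² − 5n − 23258 = 0.
So n = (5 + 807) / 14 = 812/14 = 58.
Check: 58·(7·58 − 5)/2 = 11629. ✓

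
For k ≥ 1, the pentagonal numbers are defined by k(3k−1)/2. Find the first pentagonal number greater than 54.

Solve n(3n−1)/2 > 54 for integer n.
The largest n with value ≤ 54 is 6 (since 51 ≤ 54 < 70), so the first above is n = 7, value 70.

70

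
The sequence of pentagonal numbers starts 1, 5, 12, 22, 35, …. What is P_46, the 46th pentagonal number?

The 46th pentagonal number is n(3n−1)/2 with n = 46.
46·(3·46 − 1)/2 = 46·137/2 = 3151.

3151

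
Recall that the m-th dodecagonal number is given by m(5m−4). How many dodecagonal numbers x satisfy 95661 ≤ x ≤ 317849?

The n-th dodecagonal number is n(5n−4).
Smallest index with value ≥ 95661: n = 139 (giving 96049).
Largest index with value ≤ 317849: n = 252 (giving 316512).
Indices 139 through 252: 114 terms.

114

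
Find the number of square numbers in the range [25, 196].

10

The n-th square number is n².
Smallest index with value ≥ 25: n = 5 (giving 25).
Largest index with value ≤ 196: n = 14 (giving 196).
Indices 5 through 14: 10 terms.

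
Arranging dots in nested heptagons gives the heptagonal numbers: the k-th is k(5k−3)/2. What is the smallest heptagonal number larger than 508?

540

Solve n(5n−3)/2 > 508 for integer n.
The largest n with value ≤ 508 is 14 (since 469 ≤ 508 < 540), so the first above is n = 15, value 540.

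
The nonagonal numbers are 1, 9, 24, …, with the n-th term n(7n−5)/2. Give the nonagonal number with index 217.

The 217th nonagonal number is n(7n−5)/2 with n = 217.
217·(7·217 − 5)/2 = 217·1514/2 = 217·757 = 164269.

164269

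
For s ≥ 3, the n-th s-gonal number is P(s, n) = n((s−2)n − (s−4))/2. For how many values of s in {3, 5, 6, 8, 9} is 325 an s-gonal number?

3

s = 3: P(3, 25) = 325. ✓
s = 5: P(5, 14) = 287 and P(5, 15) = 330; 325 is not s-gonal.
s = 6: P(6, 13) = 325. ✓
s = 8: P(8, 10) = 280 and P(8, 11) = 341; 325 is not s-gonal.
s = 9: P(9, 10) = 325. ✓
Hits: s ∈ {3, 6, 9} → 3.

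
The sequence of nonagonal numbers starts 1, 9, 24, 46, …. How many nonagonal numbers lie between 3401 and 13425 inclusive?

31

The n-th nonagonal number is n(7n−5)/2.
Smallest index with value ≥ 3401: n = 32 (giving 3504).
Largest index with value ≤ 13425: n = 62 (giving 13299).
Indices 32 through 62: 31 terms.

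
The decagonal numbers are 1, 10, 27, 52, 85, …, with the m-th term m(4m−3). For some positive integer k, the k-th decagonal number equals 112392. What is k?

Set n(4n−3) = 112392, giving 4n² − 3n − 112392 = 0.
So n = (3 + 1341) / 8 = 1344/8 = 168.

168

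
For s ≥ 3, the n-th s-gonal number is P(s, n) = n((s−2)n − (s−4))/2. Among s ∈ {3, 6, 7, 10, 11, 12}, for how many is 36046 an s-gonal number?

1

s = 3: P(3, 268) = 36046. ✓
s = 6: P(6, 134) = 35778 and P(6, 135) = 36315; 36046 is not s-gonal.
s = 7: P(7, 120) = 35820 and P(7, 121) = 36421; 36046 is not s-gonal.
s = 10: P(10, 95) = 35815 and P(10, 96) = 36576; 36046 is not s-gonal.
s = 11: P(11, 89) = 35333 and P(11, 90) = 36135; 36046 is not s-gonal.
s = 12: P(12, 85) = 35785 and P(12, 86) = 36636; 36046 is not s-gonal.
Hits: s ∈ {3} → 1.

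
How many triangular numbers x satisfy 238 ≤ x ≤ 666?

The n-th triangular number is n(n+1)/2.
Smallest index with value ≥ 238: n = 22 (giving 253).
Largest index with value ≤ 666: n = 36 (giving 666).
Indices 22 through 36: 15 terms.

15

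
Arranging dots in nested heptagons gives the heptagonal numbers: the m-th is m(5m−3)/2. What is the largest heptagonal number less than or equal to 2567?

2512

Solve n(5n−3)/2 ≤ 2567 for integer n.
n = 32 gives 2512 ≤ 2567, while n = 33 gives 2673 > 2567; so the answer is 2512.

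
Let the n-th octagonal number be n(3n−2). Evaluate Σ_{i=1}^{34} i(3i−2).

Σ i(3i−2) = 3Σi² − 2Σi over i = 1..34.
Σi = 595 and Σi² = 13685.
3·13685 − 2·595 = 39865.

39865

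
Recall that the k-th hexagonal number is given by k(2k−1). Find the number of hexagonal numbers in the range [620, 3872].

The n-th hexagonal number is n(2n−1).
Smallest index with value ≥ 620: n = 18 (giving 630).
Largest index with value ≤ 3872: n = 44 (giving 3828).
Indices 18 through 44: 27 terms.

27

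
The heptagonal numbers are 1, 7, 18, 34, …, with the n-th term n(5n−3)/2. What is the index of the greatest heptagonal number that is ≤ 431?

13

Solve n(5n−3)/2 ≤ 431 for integer n.
n = 13 gives 403 ≤ 431, while n = 14 gives 469 > 431; so the answer is index 13.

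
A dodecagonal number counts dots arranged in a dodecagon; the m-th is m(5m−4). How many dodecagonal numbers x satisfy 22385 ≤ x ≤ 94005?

The n-th dodecagonal number is n(5n−4).
Smallest index with value ≥ 22385: n = 68 (giving 22848).
Largest index with value ≤ 94005: n = 137 (giving 93297).
Indices 68 through 137: 70 terms.

70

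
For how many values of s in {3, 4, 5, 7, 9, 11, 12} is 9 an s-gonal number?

2

s = 3: P(3, 3) = 6 and P(3, 4) = 10; 9 is not s-gonal.
s = 4: P(4, 3) = 9. ✓
s = 5: P(5, 2) = 5 and P(5, 3) = 12; 9 is not s-gonal.
s = 7: P(7, 2) = 7 and P(7, 3) = 18; 9 is not s-gonal.
s = 9: P(9, 2) = 9. ✓
s = 11: P(11, 1) = 1 and P(11, 2) = 11; 9 is not s-gonal.
s = 12: P(12, 1) = 1 and P(12, 2) = 12; 9 is not s-gonal.
Hits: s ∈ {4, 9} → 2.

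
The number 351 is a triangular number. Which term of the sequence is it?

Set n(n+1)/2 = 351, giving n² + n − 702 = 0.
The discriminant is 1 + 8·351 = 2809, and √2809 = 53.
So n = (-1 + 53) / 2 = 52/2 = 26.
Check: 26·27/2 = 351. ✓

26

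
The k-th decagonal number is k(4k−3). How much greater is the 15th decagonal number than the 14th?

113

Consecutive decagonal numbers differ by 8n − 7: here 8·15 − 7 = 113.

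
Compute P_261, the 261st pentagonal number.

The 261st pentagonal number is n(3n−1)/2 with n = 261.
261·(3·261 − 1)/2 = 261·782/2 = 261·391 = 102051.

102051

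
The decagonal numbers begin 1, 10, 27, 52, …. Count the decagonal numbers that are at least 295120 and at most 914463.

The n-th decagonal number is n(4n−3).
Smallest index with value ≥ 295120: n = 272 (giving 295120).
Largest index with value ≤ 914463: n = 478 (giving 912502).
Indices 272 through 478: 207 terms.

207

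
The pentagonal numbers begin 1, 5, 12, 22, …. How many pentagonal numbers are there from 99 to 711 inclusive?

13

The n-th pentagonal number is n(3n−1)/2.
Smallest index with value ≥ 99: n = 9 (giving 117).
Largest index with value ≤ 711: n = 21 (giving 651).
Indices 9 through 21: 13 terms.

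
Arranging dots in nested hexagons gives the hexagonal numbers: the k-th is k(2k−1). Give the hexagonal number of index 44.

44·(2·44 − 1) = 44·87 = 3828.

3828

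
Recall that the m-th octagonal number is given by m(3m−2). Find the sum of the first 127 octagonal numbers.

Σ i(3i−2) = 3Σi² − 2Σi over i = 1..127.
Σi = 8128 and Σi² = 690880.
3·690880 − 2·8128 = 2056384.

2056384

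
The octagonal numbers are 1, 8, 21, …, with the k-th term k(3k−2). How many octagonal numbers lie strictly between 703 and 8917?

39

The n-th octagonal number is n(3n−2).
Smallest index with value > 703: n = 16 (giving 736).
Largest index with value < 8917: n = 54 (giving 8640).
Indices 16 through 54: 39 terms.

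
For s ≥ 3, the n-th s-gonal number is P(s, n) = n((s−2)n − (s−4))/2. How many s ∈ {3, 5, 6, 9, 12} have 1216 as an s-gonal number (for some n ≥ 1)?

2

s = 3: P(3, 48) = 1176 and P(3, 49) = 1225; 1216 is not s-gonal.
s = 5: P(5, 28) = 1162 and P(5, 29) = 1247; 1216 is not s-gonal.
s = 6: P(6, 24) = 1128 and P(6, 25) = 1225; 1216 is not s-gonal.
s = 9: P(9, 19) = 1216. ✓
s = 12: P(12, 16) = 1216. ✓
Hits: s ∈ {9, 12} → 2.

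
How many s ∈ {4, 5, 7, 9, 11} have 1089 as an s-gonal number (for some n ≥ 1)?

s = 4: P(4, 33) = 1089. ✓
s = 5: P(5, 27) = 1080 and P(5, 28) = 1162; 1089 is not s-gonal.
s = 7: P(7, 21) = 1071 and P(7, 22) = 1177; 1089 is not s-gonal.
s = 9: P(9, 18) = 1089. ✓
s = 11: P(11, 15) = 960 and P(11, 16) = 1096; 1089 is not s-gonal.
Hits: s ∈ {4, 9} → 2.

2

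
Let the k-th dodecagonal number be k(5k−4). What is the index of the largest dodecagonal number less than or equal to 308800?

248

Solve n(5n−4) ≤ 308800 for integer n.
n = 248 gives 306528 ≤ 308800, while n = 249 gives 309009 > 308800; so the answer is index 248.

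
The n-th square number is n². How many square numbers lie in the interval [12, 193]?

The n-th square number is n².
Smallest index with value ≥ 12: n = 4 (giving 16).
Largest index with value ≤ 193: n = 13 (giving 169).
Indices 4 through 13: 10 terms.

10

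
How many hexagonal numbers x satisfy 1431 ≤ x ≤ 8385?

39

The n-th hexagonal number is n(2n−1).
Smallest index with value ≥ 1431: n = 27 (giving 1431).
Largest index with value ≤ 8385: n = 65 (giving 8385).
Indices 27 through 65: 39 terms.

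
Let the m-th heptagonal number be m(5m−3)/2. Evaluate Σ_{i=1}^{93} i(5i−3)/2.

Σ i(5i−3)/2 = (5Σi² − 3Σi) / 2 over i = 1..93.
Σi = 4371 and Σi² = 272459.
(5·272459 − 3·4371) / 2 = 1349182/2 = 674591.

674591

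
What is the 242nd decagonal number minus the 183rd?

242·(4·242 − 3) = 233530 and 183·(4·183 − 3) = 133407.
Difference: 233530 − 133407 = 100123.

100123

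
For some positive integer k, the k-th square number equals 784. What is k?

We need n² = 784, so n = √784 = 28.

28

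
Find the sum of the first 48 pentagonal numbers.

56448

Σ i(3i−1)/2 = (3Σi² − Σi) / 2 over i = 1..48.
Σi = 1176 and Σi² = 38024.
(3·38024 − 1·1176) / 2 = 112896/2 = 56448.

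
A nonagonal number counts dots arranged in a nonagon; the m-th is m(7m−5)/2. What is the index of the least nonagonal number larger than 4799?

38

Solve n(7n−5)/2 > 4799 for integer n.
The largest n with value ≤ 4799 is 37 (since 4699 ≤ 4799 < 4959), so the first above is n = 38, value 4959.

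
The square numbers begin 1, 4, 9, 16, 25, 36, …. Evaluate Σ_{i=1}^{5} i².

55

Σ_{i=1}^{5} i² = 5·6·11/6 = 55.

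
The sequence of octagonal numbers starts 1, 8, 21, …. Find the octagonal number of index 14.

560

The 14th octagonal number is n(3n−2) with n = 14.
14·(3·14 − 2) = 14·40 = 560.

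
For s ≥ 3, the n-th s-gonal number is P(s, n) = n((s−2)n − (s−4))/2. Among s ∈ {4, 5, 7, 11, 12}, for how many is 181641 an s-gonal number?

1

s = 4: P(4, 426) = 181476 and P(4, 427) = 182329; 181641 is not s-gonal.
s = 5: P(5, 348) = 181482 and P(5, 349) = 182527; 181641 is not s-gonal.
s = 7: P(7, 269) = 180499 and P(7, 270) = 181845; 181641 is not s-gonal.
s = 11: P(11, 201) = 181101 and P(11, 202) = 182911; 181641 is not s-gonal.
s = 12: P(12, 191) = 181641. ✓
Hits: s ∈ {12} → 1.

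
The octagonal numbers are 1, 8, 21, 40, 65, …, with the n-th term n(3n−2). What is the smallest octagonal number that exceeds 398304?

398945

Solve n(3n−2) > 398304 for integer n.
The largest n with value ≤ 398304 is 364 (since 396760 ≤ 398304 < 398945), so the first above is n = 365, value 398945.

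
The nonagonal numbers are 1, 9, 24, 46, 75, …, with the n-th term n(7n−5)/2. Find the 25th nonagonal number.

The 25th nonagonal number is n(7n−5)/2 with n = 25.
25·(7·25 − 5)/2 = 25·170/2 = 25·85 = 2125.

2125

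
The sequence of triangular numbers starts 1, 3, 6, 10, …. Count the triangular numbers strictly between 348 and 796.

The n-th triangular number is n(n+1)/2.
Smallest index with value > 348: n = 26 (giving 351).
Largest index with value < 796: n = 39 (giving 780).
Indices 26 through 39: 14 terms.

14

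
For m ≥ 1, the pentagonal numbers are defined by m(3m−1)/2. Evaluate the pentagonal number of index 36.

1926

36·(3·36 − 1)/2 = 36·107/2 = 1926.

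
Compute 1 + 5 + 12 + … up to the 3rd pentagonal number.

Σ i(3i−1)/2 = (3Σi² − Σi) / 2 over i = 1..3.
Σi = 6 and Σi² = 14.
(3·14 − 1·6) / 2 = 36/2 = 18.

18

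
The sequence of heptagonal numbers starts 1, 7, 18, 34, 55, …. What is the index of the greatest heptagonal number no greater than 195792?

Solve n(5n−3)/2 ≤ 195792 for integer n.
n = 280 gives 195580 ≤ 195792, while n = 281 gives 196981 > 195792; so the answer is index 280.

280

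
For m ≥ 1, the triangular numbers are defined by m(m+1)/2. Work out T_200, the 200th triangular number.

20100

The 200th triangular number is n(n+1)/2 with n = 200.
200·201/2 = 40200/2 = 20100.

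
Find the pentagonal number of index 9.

The 9th pentagonal number is n(3n−1)/2 with n = 9.
9·(3·9 − 1)/2 = 9·26/2 = 9·13 = 117.

117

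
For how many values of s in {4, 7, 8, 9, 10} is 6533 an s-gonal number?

s = 4: P(4, 80) = 6400 and P(4, 81) = 6561; 6533 is not s-gonal.
s = 7: P(7, 51) = 6426 and P(7, 52) = 6682; 6533 is not s-gonal.
s = 8: P(8, 47) = 6533. ✓
s = 9: P(9, 43) = 6364 and P(9, 44) = 6666; 6533 is not s-gonal.
s = 10: P(10, 40) = 6280 and P(10, 41) = 6601; 6533 is not s-gonal.
Hits: s ∈ {8} → 1.

1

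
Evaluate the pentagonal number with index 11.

The 11th pentagonal number is n(3n−1)/2 with n = 11.
11·(3·11 − 1)/2 = 11·32/2 = 11·16 = 176.

176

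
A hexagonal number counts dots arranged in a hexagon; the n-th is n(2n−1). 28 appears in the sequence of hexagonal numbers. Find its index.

Set n(2n−1) = 28, giving 2n² − n − 28 = 0.
So n = (1 + 15) / 4 = 16/4 = 4.
Check: 4·(2·4 − 1) = 28. ✓

4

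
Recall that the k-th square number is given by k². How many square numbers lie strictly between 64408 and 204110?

198

The n-th square number is n².
Smallest index with value > 64408: n = 254 (giving 64516).
Largest index with value < 204110: n = 451 (giving 203401).
Indices 254 through 451: 198 terms.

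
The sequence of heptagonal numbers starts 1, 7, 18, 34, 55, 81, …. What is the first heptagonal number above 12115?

12145

Solve n(5n−3)/2 > 12115 for integer n.
The largest n with value ≤ 12115 is 69 (since 11799 ≤ 12115 < 12145), so the first above is n = 70, value 12145.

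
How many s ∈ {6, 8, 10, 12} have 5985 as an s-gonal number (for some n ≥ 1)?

s = 6: P(6, 54) = 5778 and P(6, 55) = 5995; 5985 is not s-gonal.
s = 8: P(8, 45) = 5985. ✓
s = 10: P(10, 39) = 5967 and P(10, 40) = 6280; 5985 is not s-gonal.
s = 12: P(12, 35) = 5985. ✓
Hits: s ∈ {8, 12} → 2.

2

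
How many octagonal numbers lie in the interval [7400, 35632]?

60

The n-th octagonal number is n(3n−2).
Smallest index with value ≥ 7400: n = 50 (giving 7400).
Largest index with value ≤ 35632: n = 109 (giving 35425).
Indices 50 through 109: 60 terms.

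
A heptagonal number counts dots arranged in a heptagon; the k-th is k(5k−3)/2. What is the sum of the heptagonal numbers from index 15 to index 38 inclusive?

Σ i(5i−3)/2 = (5Σi² − 3Σi) / 2 over i = 15..38.
Σi = 741 − 105 = 636 and Σi² = 19019 − 1015 = 18004.
(5·18004 − 3·636) / 2 = 88112/2 = 44056.

44056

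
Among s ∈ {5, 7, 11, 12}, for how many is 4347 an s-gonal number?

2

s = 5: P(5, 54) = 4347. ✓
s = 7: P(7, 42) = 4347. ✓
s = 11: P(11, 31) = 4216 and P(11, 32) = 4496; 4347 is not s-gonal.
s = 12: P(12, 29) = 4089 and P(12, 30) = 4380; 4347 is not s-gonal.
Hits: s ∈ {5, 7} → 2.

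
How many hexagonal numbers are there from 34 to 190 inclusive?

6

The n-th hexagonal number is n(2n−1).
Smallest index with value ≥ 34: n = 5 (giving 45).
Largest index with value ≤ 190: n = 10 (giving 190).
Indices 5 through 10: 6 terms.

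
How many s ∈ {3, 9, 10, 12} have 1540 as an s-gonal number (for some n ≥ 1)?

2

s = 3: P(3, 55) = 1540. ✓
s = 9: P(9, 21) = 1491 and P(9, 22) = 1639; 1540 is not s-gonal.
s = 10: P(10, 20) = 1540. ✓
s = 12: P(12, 17) = 1377 and P(12, 18) = 1548; 1540 is not s-gonal.
Hits: s ∈ {3, 10} → 2.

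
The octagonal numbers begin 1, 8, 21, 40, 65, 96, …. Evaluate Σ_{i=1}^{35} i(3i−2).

43470

Σ i(3i−2) = 3Σi² − 2Σi over i = 1..35.
Σi = 630 and Σi² = 14910.
3·14910 − 2·630 = 43470.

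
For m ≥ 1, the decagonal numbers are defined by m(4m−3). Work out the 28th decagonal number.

3052

The 28th decagonal number is n(4n−3) with n = 28.
28·(4·28 − 3) = 28·109 = 3052.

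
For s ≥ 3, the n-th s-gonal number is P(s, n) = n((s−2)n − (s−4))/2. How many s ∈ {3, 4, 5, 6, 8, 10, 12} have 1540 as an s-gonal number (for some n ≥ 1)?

s = 3: P(3, 55) = 1540. ✓
s = 4: P(4, 39) = 1521 and P(4, 40) = 1600; 1540 is not s-gonal.
s = 5: P(5, 32) = 1520 and P(5, 33) = 1617; 1540 is not s-gonal.
s = 6: P(6, 28) = 1540. ✓
s = 8: P(8, 22) = 1408 and P(8, 23) = 1541; 1540 is not s-gonal.
s = 10: P(10, 20) = 1540. ✓
s = 12: P(12, 17) = 1377 and P(12, 18) = 1548; 1540 is not s-gonal.
Hits: s ∈ {3, 6, 10} → 3.

3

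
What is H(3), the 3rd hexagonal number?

15

The 3rd hexagonal number is n(2n−1) with n = 3.
3·(2·3 − 1) = 3·5 = 15.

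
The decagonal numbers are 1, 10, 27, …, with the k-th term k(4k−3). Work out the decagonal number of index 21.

1701

The 21st decagonal number is n(4n−3) with n = 21.
21·(4·21 − 3) = 21·81 = 1701.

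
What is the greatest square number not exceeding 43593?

Solve n² ≤ 43593 for integer n.
n = 208 gives 43264 ≤ 43593, while n = 209 gives 43681 > 43593; so the answer is 43264.

43264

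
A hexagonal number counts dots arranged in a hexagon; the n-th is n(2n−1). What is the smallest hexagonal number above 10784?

Solve n(2n−1) > 10784 for integer n.
The largest n with value ≤ 10784 is 73 (since 10585 ≤ 10784 < 10878), so the first above is n = 74, value 10878.

10878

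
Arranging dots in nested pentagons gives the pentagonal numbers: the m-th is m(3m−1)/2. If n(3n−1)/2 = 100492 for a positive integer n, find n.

259

Set n(3n−1)/2 = 100492, giving 3n² − n − 200984 = 0.
So n = (1 + 1553) / 6 = 1554/6 = 259.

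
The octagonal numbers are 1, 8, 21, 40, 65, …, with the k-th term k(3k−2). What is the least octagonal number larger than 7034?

Solve n(3n−2) > 7034 for integer n.
The largest n with value ≤ 7034 is 48 (since 6816 ≤ 7034 < 7105), so the first above is n = 49, value 7105.

7105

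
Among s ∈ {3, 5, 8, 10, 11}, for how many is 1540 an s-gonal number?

s = 3: P(3, 55) = 1540. ✓
s = 5: P(5, 32) = 1520 and P(5, 33) = 1617; 1540 is not s-gonal.
s = 8: P(8, 22) = 1408 and P(8, 23) = 1541; 1540 is not s-gonal.
s = 10: P(10, 20) = 1540. ✓
s = 11: P(11, 18) = 1395 and P(11, 19) = 1558; 1540 is not s-gonal.
Hits: s ∈ {3, 10} → 2.

2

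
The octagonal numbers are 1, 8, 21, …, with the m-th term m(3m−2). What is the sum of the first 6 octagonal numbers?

Σ i(3i−2) = 3Σi² − 2Σi over i = 1..6.
Σi = 21 and Σi² = 91.
3·91 − 2·21 = 231.

231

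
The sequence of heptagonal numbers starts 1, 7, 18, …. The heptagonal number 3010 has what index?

35

Set n(5n−3)/2 = 3010, giving 5n² − 3n − 6020 = 0.
The discriminant is 9 + 40·3010 = 120409, and √120409 = 347.
So n = (3 + 347) / 10 = 350/10 = 35.
Check: 35·(5·35 − 3)/2 = 3010. ✓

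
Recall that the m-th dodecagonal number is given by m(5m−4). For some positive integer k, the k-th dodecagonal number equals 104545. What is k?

Set n(5n−4) = 104545, giving 5n² − 4n − 104545 = 0.
The discriminant is 16 + 20·104545 = 2090916, and √2090916 = 1446.
So n = (4 + 1446) / 10 = 1450/10 = 145.

145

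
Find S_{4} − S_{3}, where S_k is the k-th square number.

n² − (n−1)² = 2n − 1, so 4² − 3² = 2·4 − 1 = 7.

7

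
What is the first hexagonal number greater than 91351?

Solve n(2n−1) > 91351 for integer n.
The largest n with value ≤ 91351 is 213 (since 90525 ≤ 91351 < 91378), so the first above is n = 214, value 91378.

91378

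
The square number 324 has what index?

18

We need n² = 324, so n = √324 = 18.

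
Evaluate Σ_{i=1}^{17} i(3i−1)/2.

2601

Σ i(3i−1)/2 = (3Σi² − Σi) / 2 over i = 1..17.
Σi = 153 and Σi² = 1785.
(3·1785 − 1·153) / 2 = 5202/2 = 2601.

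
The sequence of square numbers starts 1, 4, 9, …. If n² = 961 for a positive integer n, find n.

We need n² = 961, so n = √961 = 31.

31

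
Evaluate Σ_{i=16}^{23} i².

Σ_{i=16}^{23} i² = 4324 − 1240 = 3084.

3084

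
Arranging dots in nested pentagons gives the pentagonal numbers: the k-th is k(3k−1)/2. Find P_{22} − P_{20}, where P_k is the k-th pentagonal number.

125

22·(3·22 − 1)/2 = 715 and 20·(3·20 − 1)/2 = 590.
Difference: 715 − 590 = 125.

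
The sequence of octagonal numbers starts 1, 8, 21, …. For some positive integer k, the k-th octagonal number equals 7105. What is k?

Set n(3n−2) = 7105, giving 3n² − 2n − 7105 = 0.
The discriminant is 4 + 12·7105 = 85264, and √85264 = 292.
So n = (2 + 292) / 6 = 294/6 = 49.

49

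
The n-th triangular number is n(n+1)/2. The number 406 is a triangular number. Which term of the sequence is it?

28

Set n(n+1)/2 = 406, giving n² + n − 812 = 0.
So n = (-1 + 57) / 2 = 56/2 = 28.
Check: 28·29/2 = 406. ✓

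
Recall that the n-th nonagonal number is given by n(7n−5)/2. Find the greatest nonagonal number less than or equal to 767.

750

Solve n(7n−5)/2 ≤ 767 for integer n.
n = 15 gives 750 ≤ 767, while n = 16 gives 856 > 767; so the answer is 750.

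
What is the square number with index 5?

25

The 5th square number is n² with n = 5.
5² = 25.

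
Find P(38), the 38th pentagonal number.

38·(3·38 − 1)/2 = 38·113/2 = 2147.

2147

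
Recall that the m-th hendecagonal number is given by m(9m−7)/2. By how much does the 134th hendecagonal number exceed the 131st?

3567

134·(9·134 − 7)/2 = 80333 and 131·(9·131 − 7)/2 = 76766.
Difference: 80333 − 76766 = 3567.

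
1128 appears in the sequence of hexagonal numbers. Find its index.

24

Set n(2n−1) = 1128, giving 2n² − n − 1128 = 0.
So n = (1 + 95) / 4 = 96/4 = 24.
Check: 24·(2·24 − 1) = 1128. ✓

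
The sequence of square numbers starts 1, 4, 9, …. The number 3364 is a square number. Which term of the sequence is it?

58

We need n² = 3364, so n = √3364 = 58.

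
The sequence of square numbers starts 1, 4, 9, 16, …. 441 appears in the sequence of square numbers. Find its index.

We need n² = 441, so n = √441 = 21.
Check: 21² = 441. ✓

21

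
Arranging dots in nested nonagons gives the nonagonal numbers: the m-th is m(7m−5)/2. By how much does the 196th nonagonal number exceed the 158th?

46987

196·(7·196 − 5)/2 = 133966 and 158·(7·158 − 5)/2 = 86979.
Difference: 133966 − 86979 = 46987.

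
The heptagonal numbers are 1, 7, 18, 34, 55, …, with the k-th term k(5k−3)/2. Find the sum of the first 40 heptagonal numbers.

Σ i(5i−3)/2 = (5Σi² − 3Σi) / 2 over i = 1..40.
Σi = 820 and Σi² = 22140.
(5·22140 − 3·820) / 2 = 108240/2 = 54120.

54120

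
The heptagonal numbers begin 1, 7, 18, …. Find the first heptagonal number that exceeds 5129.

Solve n(5n−3)/2 > 5129 for integer n.
The largest n with value ≤ 5129 is 45 (since 4995 ≤ 5129 < 5221), so the first above is n = 46, value 5221.

5221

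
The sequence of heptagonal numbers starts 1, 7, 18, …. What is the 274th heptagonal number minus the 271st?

274·(5·274 − 3)/2 = 187279 and 271·(5·271 − 3)/2 = 183196.
Difference: 187279 − 183196 = 4083.

4083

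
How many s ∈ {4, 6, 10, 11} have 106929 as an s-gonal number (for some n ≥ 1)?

1

s = 4: P(4, 327) = 106929. ✓
s = 6: P(6, 231) = 106491 and P(6, 232) = 107416; 106929 is not s-gonal.
s = 10: P(10, 163) = 105787 and P(10, 164) = 107092; 106929 is not s-gonal.
s = 11: P(11, 154) = 106183 and P(11, 155) = 107570; 106929 is not s-gonal.
Hits: s ∈ {4} → 1.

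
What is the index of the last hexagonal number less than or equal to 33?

Solve n(2n−1) ≤ 33 for integer n.
n = 4 gives 28 ≤ 33, while n = 5 gives 45 > 33; so the answer is index 4.

4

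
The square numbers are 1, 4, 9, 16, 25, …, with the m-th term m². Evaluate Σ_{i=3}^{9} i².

280

Σ_{i=3}^{9} i² = 285 − 5 = 280.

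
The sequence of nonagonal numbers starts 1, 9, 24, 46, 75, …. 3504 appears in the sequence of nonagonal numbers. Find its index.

Set n(7n−5)/2 = 3504, giving 7n² − 5n − 7008 = 0.
The discriminant is 25 + 56·3504 = 196249, and √196249 = 443.
So n = (5 + 443) / 14 = 448/14 = 32.
Check: 32·(7·32 − 5)/2 = 3504. ✓

32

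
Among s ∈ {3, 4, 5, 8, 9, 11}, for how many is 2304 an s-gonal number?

s = 3: P(3, 67) = 2278 and P(3, 68) = 2346; 2304 is not s-gonal.
s = 4: P(4, 48) = 2304. ✓
s = 5: P(5, 39) = 2262 and P(5, 40) = 2380; 2304 is not s-gonal.
s = 8: P(8, 28) = 2296 and P(8, 29) = 2465; 2304 is not s-gonal.
s = 9: P(9, 26) = 2301 and P(9, 27) = 2484; 2304 is not s-gonal.
s = 11: P(11, 23) = 2300 and P(11, 24) = 2508; 2304 is not s-gonal.
Hits: s ∈ {4} → 1.

1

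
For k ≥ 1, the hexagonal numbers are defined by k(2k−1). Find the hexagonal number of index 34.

2278

The 34th hexagonal number is n(2n−1) with n = 34.
34·(2·34 − 1) = 34·67 = 2278.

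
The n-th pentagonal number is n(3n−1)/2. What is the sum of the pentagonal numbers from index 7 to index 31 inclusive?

15250

Σ i(3i−1)/2 = (3Σi² − Σi) / 2 over i = 7..31.
Σi = 496 − 21 = 475 and Σi² = 10416 − 91 = 10325.
(3·10325 − 1·475) / 2 = 30500/2 = 15250.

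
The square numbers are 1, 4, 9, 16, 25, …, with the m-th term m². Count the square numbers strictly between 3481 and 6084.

The n-th square number is n².
Smallest index with value > 3481: n = 60 (giving 3600).
Largest index with value < 6084: n = 77 (giving 5929).
Indices 60 through 77: 18 terms.

18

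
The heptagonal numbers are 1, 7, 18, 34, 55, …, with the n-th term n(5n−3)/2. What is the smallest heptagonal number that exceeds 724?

Solve n(5n−3)/2 > 724 for integer n.
The largest n with value ≤ 724 is 17 (since 697 ≤ 724 < 783), so the first above is n = 18, value 783.

783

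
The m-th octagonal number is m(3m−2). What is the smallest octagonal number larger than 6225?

6256

Solve n(3n−2) > 6225 for integer n.
The largest n with value ≤ 6225 is 45 (since 5985 ≤ 6225 < 6256), so the first above is n = 46, value 6256.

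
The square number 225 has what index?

We need n² = 225, so n = √225 = 15.

15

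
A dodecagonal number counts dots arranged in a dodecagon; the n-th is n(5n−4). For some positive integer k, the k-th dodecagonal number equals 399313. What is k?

283

Set n(5n−4) = 399313, giving 5n² − 4n − 399313 = 0.
So n = (4 + 2826) / 10 = 2830/10 = 283.
Check: 283·(5·283 − 4) = 399313. ✓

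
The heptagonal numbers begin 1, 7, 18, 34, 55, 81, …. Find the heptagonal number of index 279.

194184

279·(5·279 − 3)/2 = 279·1392/2 = 279·696 = 194184.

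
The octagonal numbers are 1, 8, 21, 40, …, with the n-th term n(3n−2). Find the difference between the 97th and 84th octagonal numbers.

7033

97·(3·97 − 2) = 28033 and 84·(3·84 − 2) = 21000.
Difference: 28033 − 21000 = 7033.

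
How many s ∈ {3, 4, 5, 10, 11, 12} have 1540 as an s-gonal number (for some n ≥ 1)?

s = 3: P(3, 55) = 1540. ✓
s = 4: P(4, 39) = 1521 and P(4, 40) = 1600; 1540 is not s-gonal.
s = 5: P(5, 32) = 1520 and P(5, 33) = 1617; 1540 is not s-gonal.
s = 10: P(10, 20) = 1540. ✓
s = 11: P(11, 18) = 1395 and P(11, 19) = 1558; 1540 is not s-gonal.
s = 12: P(12, 17) = 1377 and P(12, 18) = 1548; 1540 is not s-gonal.
Hits: s ∈ {3, 10} → 2.

2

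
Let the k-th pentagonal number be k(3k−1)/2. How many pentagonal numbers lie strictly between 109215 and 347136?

211

The n-th pentagonal number is n(3n−1)/2.
Smallest index with value > 109215: n = 271 (giving 110026).
Largest index with value < 347136: n = 481 (giving 346801).
Indices 271 through 481: 211 terms.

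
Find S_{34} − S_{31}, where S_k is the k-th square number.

34² = 1156 and 31² = 961.
Difference: 1156 − 961 = 195.

195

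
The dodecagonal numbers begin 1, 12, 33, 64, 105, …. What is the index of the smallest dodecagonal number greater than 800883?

Solve n(5n−4) > 800883 for integer n.
The largest n with value ≤ 800883 is 400 (since 798400 ≤ 800883 < 802401), so the first above is n = 401, value 802401.

401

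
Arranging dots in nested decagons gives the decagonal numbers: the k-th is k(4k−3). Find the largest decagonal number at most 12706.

12376

Solve n(4n−3) ≤ 12706 for integer n.
n = 56 gives 12376 ≤ 12706, while n = 57 gives 12825 > 12706; so the answer is 12376.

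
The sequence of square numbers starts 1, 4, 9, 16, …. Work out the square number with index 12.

The 12th square number is n² with n = 12.
12² = 144.

144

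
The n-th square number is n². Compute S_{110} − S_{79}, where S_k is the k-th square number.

110² = 12100 and 79² = 6241.
Difference: 12100 − 6241 = 5859.

5859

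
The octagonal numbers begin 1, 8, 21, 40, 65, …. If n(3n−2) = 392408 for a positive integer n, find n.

362

Set n(3n−2) = 392408, giving 3n² − 2n − 392408 = 0.
The discriminant is 4 + 12·392408 = 4708900, and √4708900 = 2170.
So n = (2 + 2170) / 6 = 2172/6 = 362.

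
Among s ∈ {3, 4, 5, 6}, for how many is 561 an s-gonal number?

2

s = 3: P(3, 33) = 561. ✓
s = 4: P(4, 23) = 529 and P(4, 24) = 576; 561 is not s-gonal.
s = 5: P(5, 19) = 532 and P(5, 20) = 590; 561 is not s-gonal.
s = 6: P(6, 17) = 561. ✓
Hits: s ∈ {3, 6} → 2.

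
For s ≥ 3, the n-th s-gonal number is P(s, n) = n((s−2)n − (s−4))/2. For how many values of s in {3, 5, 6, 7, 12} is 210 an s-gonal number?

2

s = 3: P(3, 20) = 210. ✓
s = 5: P(5, 12) = 210. ✓
s = 6: P(6, 10) = 190 and P(6, 11) = 231; 210 is not s-gonal.
s = 7: P(7, 9) = 189 and P(7, 10) = 235; 210 is not s-gonal.
s = 12: P(12, 6) = 156 and P(12, 7) = 217; 210 is not s-gonal.
Hits: s ∈ {3, 5} → 2.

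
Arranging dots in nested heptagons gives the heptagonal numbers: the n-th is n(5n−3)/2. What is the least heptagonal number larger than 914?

970

Solve n(5n−3)/2 > 914 for integer n.
The largest n with value ≤ 914 is 19 (since 874 ≤ 914 < 970), so the first above is n = 20, value 970.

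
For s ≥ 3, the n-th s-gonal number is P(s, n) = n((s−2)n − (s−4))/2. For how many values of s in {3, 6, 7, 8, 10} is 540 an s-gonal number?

2

s = 3: P(3, 32) = 528 and P(3, 33) = 561; 540 is not s-gonal.
s = 6: P(6, 16) = 496 and P(6, 17) = 561; 540 is not s-gonal.
s = 7: P(7, 15) = 540. ✓
s = 8: P(8, 13) = 481 and P(8, 14) = 560; 540 is not s-gonal.
s = 10: P(10, 12) = 540. ✓
Hits: s ∈ {7, 10} → 2.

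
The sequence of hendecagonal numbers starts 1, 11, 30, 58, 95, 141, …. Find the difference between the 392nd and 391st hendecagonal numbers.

3520

Consecutive hendecagonal numbers differ by 9n − 8: here 9·392 − 8 = 3520.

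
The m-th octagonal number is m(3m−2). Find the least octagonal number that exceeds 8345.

Solve n(3n−2) > 8345 for integer n.
The largest n with value ≤ 8345 is 53 (since 8321 ≤ 8345 < 8640), so the first above is n = 54, value 8640.

8640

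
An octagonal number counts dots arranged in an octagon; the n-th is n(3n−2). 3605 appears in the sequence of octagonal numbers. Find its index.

35

Set n(3n−2) = 3605, giving 3n² − 2n − 3605 = 0.
The discriminant is 4 + 12·3605 = 43264, and √43264 = 208.
So n = (2 + 208) / 6 = 210/6 = 35.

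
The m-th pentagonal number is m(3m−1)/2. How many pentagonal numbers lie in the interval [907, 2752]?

19

The n-th pentagonal number is n(3n−1)/2.
Smallest index with value ≥ 907: n = 25 (giving 925).
Largest index with value ≤ 2752: n = 43 (giving 2752).
Indices 25 through 43: 19 terms.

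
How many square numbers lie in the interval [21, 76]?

4

The n-th square number is n².
Smallest index with value ≥ 21: n = 5 (giving 25).
Largest index with value ≤ 76: n = 8 (giving 64).
Indices 5 through 8: 4 terms.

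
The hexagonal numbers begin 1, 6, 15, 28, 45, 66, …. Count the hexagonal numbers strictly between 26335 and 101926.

The n-th hexagonal number is n(2n−1).
Smallest index with value > 26335: n = 116 (giving 26796).
Largest index with value < 101926: n = 225 (giving 101025).
Indices 116 through 225: 110 terms.

110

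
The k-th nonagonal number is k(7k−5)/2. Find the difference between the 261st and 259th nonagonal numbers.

3635

261·(7·261 − 5)/2 = 237771 and 259·(7·259 − 5)/2 = 234136.
Difference: 237771 − 234136 = 3635.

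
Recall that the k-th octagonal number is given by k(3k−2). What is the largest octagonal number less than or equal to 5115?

4961

Solve n(3n−2) ≤ 5115 for integer n.
n = 41 gives 4961 ≤ 5115, while n = 42 gives 5208 > 5115; so the answer is 4961.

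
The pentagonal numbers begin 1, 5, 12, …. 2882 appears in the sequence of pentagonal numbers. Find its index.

Set n(3n−1)/2 = 2882, giving 3n² − n − 5764 = 0.
The discriminant is 1 + 24·2882 = 69169, and √69169 = 263.
So n = (1 + 263) / 6 = 264/6 = 44.

44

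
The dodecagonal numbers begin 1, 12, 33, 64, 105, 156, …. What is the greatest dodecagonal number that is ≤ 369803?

Solve n(5n−4) ≤ 369803 for integer n.
n = 272 gives 368832 ≤ 369803, while n = 273 gives 371553 > 369803; so the answer is 368832.

368832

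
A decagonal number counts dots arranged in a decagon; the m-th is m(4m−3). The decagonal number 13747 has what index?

59

Set n(4n−3) = 13747, giving 4n² − 3n − 13747 = 0.
The discriminant is 9 + 16·13747 = 219961, and √219961 = 469.
So n = (3 + 469) / 8 = 472/8 = 59.
Check: 59·(4·59 − 3) = 13747. ✓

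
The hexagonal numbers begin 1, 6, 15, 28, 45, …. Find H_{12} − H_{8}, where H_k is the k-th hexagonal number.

156

12·(2·12 − 1) = 276 and 8·(2·8 − 1) = 120.
Difference: 276 − 120 = 156.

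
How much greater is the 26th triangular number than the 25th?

Consecutive triangular numbers differ by n: T_{26} − T_{25} = 26.

26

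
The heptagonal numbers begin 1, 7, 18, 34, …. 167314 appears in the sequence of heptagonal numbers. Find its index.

Set n(5n−3)/2 = 167314, giving 5n² − 3n − 334628 = 0.
The discriminant is 9 + 40·167314 = 6692569, and √6692569 = 2587.
So n = (3 + 2587) / 10 = 2590/10 = 259.

259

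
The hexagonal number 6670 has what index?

58

Set n(2n−1) = 6670, giving 2n² − n − 6670 = 0.
The discriminant is 1 + 8·6670 = 53361, and √53361 = 231.
So n = (1 + 231) / 4 = 232/4 = 58.
Check: 58·(2·58 − 1) = 6670. ✓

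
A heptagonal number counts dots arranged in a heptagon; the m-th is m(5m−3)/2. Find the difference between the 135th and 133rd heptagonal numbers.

135·(5·135 − 3)/2 = 45360 and 133·(5·133 − 3)/2 = 44023.
Difference: 45360 − 44023 = 1337.

1337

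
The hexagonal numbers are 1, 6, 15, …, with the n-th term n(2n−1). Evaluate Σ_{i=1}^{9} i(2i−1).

Σ i(2i−1) = 2Σi² − Σi over i = 1..9.
Σi = 45 and Σi² = 285.
2·285 − 1·45 = 525.

525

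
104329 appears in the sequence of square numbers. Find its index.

323

We need n² = 104329, so n = √104329 = 323.
Check: 323² = 104329. ✓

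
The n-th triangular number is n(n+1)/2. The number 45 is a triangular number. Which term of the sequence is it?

Set n(n+1)/2 = 45, giving n² + n − 90 = 0.
The discriminant is 1 + 8·45 = 361, and √361 = 19.
So n = (-1 + 19) / 2 = 18/2 = 9.
Check: 9·10/2 = 45. ✓

9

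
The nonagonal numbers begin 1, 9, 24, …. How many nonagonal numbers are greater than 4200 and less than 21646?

The n-th nonagonal number is n(7n−5)/2.
Smallest index with value > 4200: n = 36 (giving 4446).
Largest index with value < 21646: n = 78 (giving 21099).
Indices 36 through 78: 43 terms.

43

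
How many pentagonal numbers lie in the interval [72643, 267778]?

202

The n-th pentagonal number is n(3n−1)/2.
Smallest index with value ≥ 72643: n = 221 (giving 73151).
Largest index with value ≤ 267778: n = 422 (giving 266915).
Indices 221 through 422: 202 terms.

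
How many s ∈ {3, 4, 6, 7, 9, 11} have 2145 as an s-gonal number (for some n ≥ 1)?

s = 3: P(3, 65) = 2145. ✓
s = 4: P(4, 46) = 2116 and P(4, 47) = 2209; 2145 is not s-gonal.
s = 6: P(6, 33) = 2145. ✓
s = 7: P(7, 29) = 2059 and P(7, 30) = 2205; 2145 is not s-gonal.
s = 9: P(9, 25) = 2125 and P(9, 26) = 2301; 2145 is not s-gonal.
s = 11: P(11, 22) = 2101 and P(11, 23) = 2300; 2145 is not s-gonal.
Hits: s ∈ {3, 6} → 2.

2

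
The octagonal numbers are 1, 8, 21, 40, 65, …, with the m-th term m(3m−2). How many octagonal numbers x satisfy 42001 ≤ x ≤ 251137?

The n-th octagonal number is n(3n−2).
Smallest index with value ≥ 42001: n = 119 (giving 42245).
Largest index with value ≤ 251137: n = 289 (giving 249985).
Indices 119 through 289: 171 terms.

171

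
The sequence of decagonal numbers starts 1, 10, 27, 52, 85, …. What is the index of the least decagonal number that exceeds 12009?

Solve n(4n−3) > 12009 for integer n.
The largest n with value ≤ 12009 is 55 (since 11935 ≤ 12009 < 12376), so the first above is n = 56, value 12376.

56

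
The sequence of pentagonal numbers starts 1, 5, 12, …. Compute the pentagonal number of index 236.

83426

The 236th pentagonal number is n(3n−1)/2 with n = 236.
236·(3·236 − 1)/2 = 236·707/2 = 83426.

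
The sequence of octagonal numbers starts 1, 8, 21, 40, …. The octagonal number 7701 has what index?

51

Set n(3n−2) = 7701, giving 3n² − 2n − 7701 = 0.
The discriminant is 4 + 12·7701 = 92416, and √92416 = 304.
So n = (2 + 304) / 6 = 306/6 = 51.
Check: 51·(3·51 − 2) = 7701. ✓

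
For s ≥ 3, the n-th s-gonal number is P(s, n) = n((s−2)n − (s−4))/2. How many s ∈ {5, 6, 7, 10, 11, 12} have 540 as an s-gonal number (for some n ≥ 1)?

s = 5: P(5, 19) = 532 and P(5, 20) = 590; 540 is not s-gonal.
s = 6: P(6, 16) = 496 and P(6, 17) = 561; 540 is not s-gonal.
s = 7: P(7, 15) = 540. ✓
s = 10: P(10, 12) = 540. ✓
s = 11: P(11, 11) = 506 and P(11, 12) = 606; 540 is not s-gonal.
s = 12: P(12, 10) = 460 and P(12, 11) = 561; 540 is not s-gonal.
Hits: s ∈ {7, 10} → 2.

2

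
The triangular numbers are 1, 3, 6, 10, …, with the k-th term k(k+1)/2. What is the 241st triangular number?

The 241st triangular number is n(n+1)/2 with n = 241.
241·242/2 = 58322/2 = 29161.

29161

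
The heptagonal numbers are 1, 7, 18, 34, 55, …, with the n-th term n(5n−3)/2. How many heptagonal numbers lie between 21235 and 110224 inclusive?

The n-th heptagonal number is n(5n−3)/2.
Smallest index with value ≥ 21235: n = 93 (giving 21483).
Largest index with value ≤ 110224: n = 210 (giving 109935).
Indices 93 through 210: 118 terms.

118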